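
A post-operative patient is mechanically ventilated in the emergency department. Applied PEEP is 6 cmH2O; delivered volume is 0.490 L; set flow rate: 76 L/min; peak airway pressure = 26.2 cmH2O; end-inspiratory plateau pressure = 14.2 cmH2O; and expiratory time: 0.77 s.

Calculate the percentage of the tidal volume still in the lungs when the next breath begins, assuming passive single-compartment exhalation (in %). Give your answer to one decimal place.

Flow: 76 L/min ÷ 60 = 1.2667 L/s.
R = (PIP − Pplat)/V̇ = (26.2 − 14.2) / 1.2667 = 12.0/1.2667 = 9.473 cmH2O·s/L.
C = Vt/(Pplat − PEEP) = 490.0 / (14.2 − 6) = 490.0/8.2 = 59.756 mL/cmH2O.
τ = R × C = 9.473 × 0.05976 L/cmH2O = 0.5661 s.
Fraction remaining at end-expiration = e^(−Te/τ) = e^(−0.77/0.5661) = 0.2566 → 25.66%.

25.7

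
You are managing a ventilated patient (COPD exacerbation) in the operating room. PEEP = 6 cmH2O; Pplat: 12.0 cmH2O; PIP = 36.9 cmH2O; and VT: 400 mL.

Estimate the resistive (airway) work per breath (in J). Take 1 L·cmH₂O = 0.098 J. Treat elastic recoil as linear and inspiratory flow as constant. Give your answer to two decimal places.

0.98

With constant inspiratory flow the resistive pressure is constant at PIP − Pplat = 36.9 − 12.0 = 24.9 cmH2O, so resistive work = 24.9 × 0.400 = 9.96 L·cmH2O.
× 0.098 J/(L·cmH2O) → 0.9761 J.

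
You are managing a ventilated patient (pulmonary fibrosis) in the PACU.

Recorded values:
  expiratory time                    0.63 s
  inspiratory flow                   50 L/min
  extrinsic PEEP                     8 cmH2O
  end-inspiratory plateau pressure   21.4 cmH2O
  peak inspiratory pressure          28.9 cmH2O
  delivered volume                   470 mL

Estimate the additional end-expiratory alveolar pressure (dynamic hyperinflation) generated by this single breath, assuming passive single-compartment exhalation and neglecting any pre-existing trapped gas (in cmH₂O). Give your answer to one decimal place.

Flow: 50 L/min ÷ 60 = 0.8333 L/s.
R = (PIP − Pplat)/V̇ = (28.9 − 21.4) / 0.8333 = 7.5/0.8333 = 9.0 cmH2O·s/L.
C = Vt/(Pplat − PEEP) = 470.0 / (21.4 − 8) = 470.0/13.4 = 35.075 mL/cmH2O.
τ = R × C = 9.0 × 0.03508 L/cmH2O = 0.3157 s.
Fraction remaining = e^(−Te/τ) = e^(−0.63/0.3157) = 0.1359; trapped volume = 470.0 × 0.1359 = 63.873 mL.
Additional alveolar pressure from trapping ≈ V_trapped / C = 63.873 / 35.075 = 1.821 cmH2O.

1.8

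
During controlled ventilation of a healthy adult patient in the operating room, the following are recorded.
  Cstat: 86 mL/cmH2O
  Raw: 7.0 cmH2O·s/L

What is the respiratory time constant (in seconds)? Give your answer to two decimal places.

0.60

τ = R × C = 7.0 × 86 mL/cmH2O = 7.0 × 0.086 L/cmH2O = 0.602 s.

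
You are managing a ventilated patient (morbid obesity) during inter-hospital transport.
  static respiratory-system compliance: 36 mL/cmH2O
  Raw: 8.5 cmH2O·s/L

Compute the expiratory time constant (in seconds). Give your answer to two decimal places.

0.31

τ = R × C = 8.5 × 36 mL/cmH2O = 8.5 × 0.036 L/cmH2O = 0.306 s.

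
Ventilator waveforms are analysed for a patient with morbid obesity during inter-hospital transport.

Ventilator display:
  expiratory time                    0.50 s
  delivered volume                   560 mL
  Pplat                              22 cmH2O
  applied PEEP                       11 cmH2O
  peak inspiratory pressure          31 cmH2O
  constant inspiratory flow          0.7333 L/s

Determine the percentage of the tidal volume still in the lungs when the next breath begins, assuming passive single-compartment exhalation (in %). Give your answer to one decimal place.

44.9

R = (PIP − Pplat)/V̇ = (31 − 22) / 0.7333 = 9.0/0.7333 = 12.273 cmH2O·s/L.
C = Vt/(Pplat − PEEP) = 560.0 / (22 − 11) = 560.0/11.0 = 50.909 mL/cmH2O.
τ = R × C = 12.273 × 0.05091 L/cmH2O = 0.6248 s.
Fraction remaining at end-expiration = e^(−Te/τ) = e^(−0.50/0.6248) = 0.4492 → 44.92%.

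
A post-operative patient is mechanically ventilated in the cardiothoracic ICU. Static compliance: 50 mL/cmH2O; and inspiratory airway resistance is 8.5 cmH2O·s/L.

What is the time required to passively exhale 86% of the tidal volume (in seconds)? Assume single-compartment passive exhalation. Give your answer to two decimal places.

0.84

τ = R × C = 8.5 × 50 mL/cmH2O = 8.5 × 0.050 L/cmH2O = 0.425 s.
Exhaled fraction f = 1 − e^(−t/τ) → t = −τ·ln(1 − f) = −0.425·ln(0.14) = 0.8356 s.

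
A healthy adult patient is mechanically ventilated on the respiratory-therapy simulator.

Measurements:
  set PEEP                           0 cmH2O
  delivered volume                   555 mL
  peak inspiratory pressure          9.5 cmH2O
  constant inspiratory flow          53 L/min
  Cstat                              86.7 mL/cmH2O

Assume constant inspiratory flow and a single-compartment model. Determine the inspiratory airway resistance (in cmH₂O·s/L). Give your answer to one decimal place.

3.5

Flow: 53 L/min ÷ 60 = 0.8833 L/s.
Equation of motion (constant flow): PIP = Vt/C + R·V̇ + PEEP.
R·V̇ = PIP − Vt/C − PEEP = 9.5 − 555/86.7 − 0 = 9.5 − 6.401 − 0 = 3.099 cmH2O.
R = 3.099 / 0.8833 = 3.508 cmH2O·s/L.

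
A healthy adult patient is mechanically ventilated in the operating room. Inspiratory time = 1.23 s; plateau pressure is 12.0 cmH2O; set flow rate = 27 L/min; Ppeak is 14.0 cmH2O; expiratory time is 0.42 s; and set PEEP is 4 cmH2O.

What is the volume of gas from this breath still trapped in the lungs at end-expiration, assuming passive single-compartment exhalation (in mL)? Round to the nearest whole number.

141

Flow: 27 L/min ÷ 60 = 0.45 L/s.
Vt = flow × Ti = 0.45 L/s × 1.23 s × 1000 mL/L = 553.5 mL.
R = (PIP − Pplat)/V̇ = (14.0 − 12.0) / 0.45 = 2.0/0.45 = 4.444 cmH2O·s/L.
C = Vt/(Pplat − PEEP) = 553.5 / (12.0 − 4) = 553.5/8.0 = 69.188 mL/cmH2O.
τ = R × C = 4.444 × 0.06919 L/cmH2O = 0.3075 s.
Fraction remaining = e^(−Te/τ) = e^(−0.42/0.3075) = 0.2552.
Trapped volume = 553.5 × 0.2552 = 141.25 mL.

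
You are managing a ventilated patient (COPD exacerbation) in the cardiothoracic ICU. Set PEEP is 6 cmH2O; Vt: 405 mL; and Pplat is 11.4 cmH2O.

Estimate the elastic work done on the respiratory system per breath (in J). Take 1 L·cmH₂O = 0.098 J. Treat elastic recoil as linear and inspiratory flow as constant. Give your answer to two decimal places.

Elastic work ≈ ½ × (Pplat − PEEP) × Vt = 0.5 × (11.4 − 6) × 0.405 L = 0.5 × 5.4 × 0.405 = 1.094 L·cmH2O.
× 0.098 J/(L·cmH2O) → 0.1072 J.

0.11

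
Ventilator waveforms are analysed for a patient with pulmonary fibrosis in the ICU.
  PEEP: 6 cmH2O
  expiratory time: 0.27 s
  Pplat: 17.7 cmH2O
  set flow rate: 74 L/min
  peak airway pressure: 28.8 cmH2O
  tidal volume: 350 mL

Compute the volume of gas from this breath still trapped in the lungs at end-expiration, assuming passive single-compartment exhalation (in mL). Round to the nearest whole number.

128

Flow: 74 L/min ÷ 60 = 1.2333 L/s.
R = (PIP − Pplat)/V̇ = (28.8 − 17.7) / 1.2333 = 11.1/1.2333 = 9.0 cmH2O·s/L.
C = Vt/(Pplat − PEEP) = 350.0 / (17.7 − 6) = 350.0/11.7 = 29.915 mL/cmH2O.
τ = R × C = 9.0 × 0.02992 L/cmH2O = 0.2693 s.
Fraction remaining = e^(−Te/τ) = e^(−0.27/0.2693) = 0.3669.
Trapped volume = 350.0 × 0.3669 = 128.42 mL.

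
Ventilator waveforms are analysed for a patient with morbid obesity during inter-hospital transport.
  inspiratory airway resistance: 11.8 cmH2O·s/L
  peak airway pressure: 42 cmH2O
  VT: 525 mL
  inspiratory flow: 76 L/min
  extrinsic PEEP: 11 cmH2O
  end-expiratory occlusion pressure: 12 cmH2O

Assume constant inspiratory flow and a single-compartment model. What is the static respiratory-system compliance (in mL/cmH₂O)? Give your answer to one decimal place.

Flow: 76 L/min ÷ 60 = 1.2667 L/s.
Total PEEP = 12 cmH2O (set 11 + intrinsic 1); this is the baseline alveolar pressure.
Equation of motion (constant flow): PIP = Vt/C + R·V̇ + PEEP.
Vt/C = PIP − R·V̇ − PEEP = 42 − 11.8×1.2667 − 12 = 42 − 14.947 − 12 = 15.053 cmH2O.
C = Vt / 15.053 = 525 / 15.053 = 34.877 mL/cmH2O.

34.9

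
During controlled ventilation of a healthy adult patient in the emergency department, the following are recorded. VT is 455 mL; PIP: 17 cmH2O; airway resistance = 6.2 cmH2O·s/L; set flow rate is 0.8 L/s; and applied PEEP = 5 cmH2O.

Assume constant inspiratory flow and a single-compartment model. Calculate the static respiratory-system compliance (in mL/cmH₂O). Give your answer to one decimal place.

Equation of motion (constant flow): PIP = Vt/C + R·V̇ + PEEP.
Vt/C = PIP − R·V̇ − PEEP = 17 − 6.2×0.8 − 5 = 17 − 4.96 − 5 = 7.04 cmH2O.
C = Vt / 7.04 = 455 / 7.04 = 64.631 mL/cmH2O.

64.6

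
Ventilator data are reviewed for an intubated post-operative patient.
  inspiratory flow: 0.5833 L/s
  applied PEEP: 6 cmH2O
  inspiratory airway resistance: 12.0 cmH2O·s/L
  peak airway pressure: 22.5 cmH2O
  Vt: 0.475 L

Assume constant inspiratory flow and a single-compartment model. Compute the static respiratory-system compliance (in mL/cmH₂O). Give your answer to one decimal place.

Equation of motion (constant flow): PIP = Vt/C + R·V̇ + PEEP.
Vt/C = PIP − R·V̇ − PEEP = 22.5 − 12.0×0.5833 − 6 = 22.5 − 7.0 − 6 = 9.5 cmH2O.
C = Vt / 9.5 = 475 / 9.5 = 50.0 mL/cmH2O.

50.0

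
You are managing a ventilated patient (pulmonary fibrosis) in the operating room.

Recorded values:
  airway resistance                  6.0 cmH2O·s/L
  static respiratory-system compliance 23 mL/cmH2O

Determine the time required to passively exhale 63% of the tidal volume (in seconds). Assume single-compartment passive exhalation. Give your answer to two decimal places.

τ = R × C = 6.0 × 23 mL/cmH2O = 6.0 × 0.023 L/cmH2O = 0.138 s.
Exhaled fraction f = 1 − e^(−t/τ) → t = −τ·ln(1 − f) = −0.138·ln(0.37) = 0.1372 s.

0.14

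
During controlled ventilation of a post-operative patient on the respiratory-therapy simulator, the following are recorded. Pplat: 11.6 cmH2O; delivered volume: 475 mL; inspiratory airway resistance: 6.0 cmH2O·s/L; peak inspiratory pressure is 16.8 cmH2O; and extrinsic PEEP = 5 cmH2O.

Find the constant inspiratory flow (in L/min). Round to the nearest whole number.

flow = (PIP − Pplat) / Raw = (16.8 − 11.6) / 6.0 = 0.8667 L/s × 60 = 52.002 L/min.

52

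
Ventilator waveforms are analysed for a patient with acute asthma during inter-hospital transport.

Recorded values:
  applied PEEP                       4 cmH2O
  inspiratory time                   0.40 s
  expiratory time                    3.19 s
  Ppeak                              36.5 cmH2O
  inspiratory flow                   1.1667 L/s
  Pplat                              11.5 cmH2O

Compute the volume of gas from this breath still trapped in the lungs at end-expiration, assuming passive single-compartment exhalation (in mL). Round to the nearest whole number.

Vt = flow × Ti = 1.1667 L/s × 0.40 s × 1000 mL/L = 466.68 mL.
R = (PIP − Pplat)/V̇ = (36.5 − 11.5) / 1.1667 = 25.0/1.1667 = 21.428 cmH2O·s/L.
C = Vt/(Pplat − PEEP) = 466.68 / (11.5 − 4) = 466.68/7.5 = 62.224 mL/cmH2O.
τ = R × C = 21.428 × 0.06222 L/cmH2O = 1.333 s.
Fraction remaining = e^(−Te/τ) = e^(−3.19/1.333) = 0.09135.
Trapped volume = 466.68 × 0.09135 = 42.631 mL.

43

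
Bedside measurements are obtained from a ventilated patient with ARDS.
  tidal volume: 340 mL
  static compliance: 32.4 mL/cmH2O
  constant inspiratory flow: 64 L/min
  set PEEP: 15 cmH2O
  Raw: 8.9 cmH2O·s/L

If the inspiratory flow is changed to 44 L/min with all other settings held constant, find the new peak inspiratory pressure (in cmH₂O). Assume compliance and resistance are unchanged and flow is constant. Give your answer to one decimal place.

32.0

Flow: 64 L/min ÷ 60 = 1.0667 L/s.
New flow: 44 L/min ÷ 60 = 0.7333 L/s.
PIP = Vt/C + R·V̇ + PEEP (constant-flow equation of motion).
Only the resistive term changes: ΔPIP = R × ΔV̇ = 8.9 × (0.7333 − 1.0667) = 8.9 × -0.3334 = -2.967 cmH2O.
Original PIP = 340/32.4 + 8.9×1.0667 + 15 = 34.987 cmH2O; new PIP = 34.987 + (-2.967) = 32.02 cmH2O.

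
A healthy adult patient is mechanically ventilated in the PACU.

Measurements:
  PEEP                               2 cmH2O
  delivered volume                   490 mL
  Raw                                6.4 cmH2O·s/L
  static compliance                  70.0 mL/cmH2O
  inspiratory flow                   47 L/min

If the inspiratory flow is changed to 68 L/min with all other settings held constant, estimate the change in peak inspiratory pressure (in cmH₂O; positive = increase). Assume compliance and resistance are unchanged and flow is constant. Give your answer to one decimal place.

2.2

Flow: 47 L/min ÷ 60 = 0.7833 L/s.
New flow: 68 L/min ÷ 60 = 1.1333 L/s.
PIP = Vt/C + R·V̇ + PEEP (constant-flow equation of motion).
Only the resistive term changes: ΔPIP = R × ΔV̇ = 6.4 × (1.1333 − 0.7833) = 6.4 × 0.35 = 2.24 cmH2O.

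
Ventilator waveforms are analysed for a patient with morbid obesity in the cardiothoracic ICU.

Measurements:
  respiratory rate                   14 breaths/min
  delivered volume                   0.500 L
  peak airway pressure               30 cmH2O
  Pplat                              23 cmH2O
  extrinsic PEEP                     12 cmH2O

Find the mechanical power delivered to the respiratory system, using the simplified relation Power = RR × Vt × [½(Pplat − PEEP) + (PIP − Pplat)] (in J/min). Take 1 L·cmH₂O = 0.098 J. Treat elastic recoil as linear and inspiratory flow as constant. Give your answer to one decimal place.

8.6

Per-breath work = Vt × [½(Pplat−PEEP) + (PIP−Pplat)] = 0.500 × [0.5×11.0 + 7.0] = 0.500 × 12.5 = 6.25 L·cmH2O.
Power = 14 × 6.25 = 87.5 L·cmH2O/min.
× 0.098 J/(L·cmH2O) → 8.575 J/min.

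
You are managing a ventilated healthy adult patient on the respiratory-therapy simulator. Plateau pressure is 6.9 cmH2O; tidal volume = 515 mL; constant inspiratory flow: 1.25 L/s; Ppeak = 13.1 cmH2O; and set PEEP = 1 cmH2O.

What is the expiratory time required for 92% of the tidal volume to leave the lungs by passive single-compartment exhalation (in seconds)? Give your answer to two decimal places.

R = (PIP − Pplat)/V̇ = (13.1 − 6.9) / 1.25 = 6.2/1.25 = 4.96 cmH2O·s/L.
C = Vt/(Pplat − PEEP) = 515.0 / (6.9 − 1) = 515.0/5.9 = 87.288 mL/cmH2O.
τ = R × C = 4.96 × 0.08729 L/cmH2O = 0.433 s.
t = −τ·ln(1 − 0.92) = −0.433·ln(0.08) = 1.094 s.

1.09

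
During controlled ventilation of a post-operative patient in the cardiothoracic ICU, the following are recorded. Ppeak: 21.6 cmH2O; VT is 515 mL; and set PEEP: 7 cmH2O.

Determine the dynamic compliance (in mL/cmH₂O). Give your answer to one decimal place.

Dynamic compliance = Vt / (PIP − PEEP) = 515 / (21.6 − 7) = 515 / 14.6 = 35.274 mL/cmH2O.

35.3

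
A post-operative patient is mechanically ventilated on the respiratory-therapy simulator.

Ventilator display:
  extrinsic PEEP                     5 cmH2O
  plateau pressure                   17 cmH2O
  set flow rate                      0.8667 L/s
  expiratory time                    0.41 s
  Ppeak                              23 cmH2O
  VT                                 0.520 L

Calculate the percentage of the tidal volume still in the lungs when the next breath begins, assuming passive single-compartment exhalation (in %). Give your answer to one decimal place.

R = (PIP − Pplat)/V̇ = (23 − 17) / 0.8667 = 6.0/0.8667 = 6.923 cmH2O·s/L.
C = Vt/(Pplat − PEEP) = 520.0 / (17 − 5) = 520.0/12.0 = 43.333 mL/cmH2O.
τ = R × C = 6.923 × 0.04333 L/cmH2O = 0.3 s.
Fraction remaining at end-expiration = e^(−Te/τ) = e^(−0.41/0.3) = 0.255 → 25.5%.

25.5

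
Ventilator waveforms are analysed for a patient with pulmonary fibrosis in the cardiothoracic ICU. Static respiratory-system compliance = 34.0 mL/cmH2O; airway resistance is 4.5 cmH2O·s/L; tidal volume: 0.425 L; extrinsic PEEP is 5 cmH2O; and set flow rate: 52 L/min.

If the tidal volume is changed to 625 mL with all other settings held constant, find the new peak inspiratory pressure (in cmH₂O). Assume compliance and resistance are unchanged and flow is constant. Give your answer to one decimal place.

27.3

Flow: 52 L/min ÷ 60 = 0.8667 L/s.
PIP = Vt/C + R·V̇ + PEEP (constant-flow equation of motion).
Only the elastic term changes: ΔPIP = ΔVt / C = (625 − 425) / 34.0 = 5.882 cmH2O.
Original PIP = 425/34.0 + 4.5×0.8667 + 5 = 21.4 cmH2O; new PIP = 21.4 + (5.882) = 27.282 cmH2O.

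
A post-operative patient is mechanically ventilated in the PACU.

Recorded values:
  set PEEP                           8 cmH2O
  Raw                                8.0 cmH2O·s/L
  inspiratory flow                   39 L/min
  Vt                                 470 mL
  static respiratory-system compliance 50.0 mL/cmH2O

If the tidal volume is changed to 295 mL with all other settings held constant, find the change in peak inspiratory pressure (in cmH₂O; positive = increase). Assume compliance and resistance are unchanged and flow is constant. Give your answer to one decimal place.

PIP = Vt/C + R·V̇ + PEEP (constant-flow equation of motion).
Only the elastic term changes: ΔPIP = ΔVt / C = (295 − 470) / 50.0 = -3.5 cmH2O.

-3.5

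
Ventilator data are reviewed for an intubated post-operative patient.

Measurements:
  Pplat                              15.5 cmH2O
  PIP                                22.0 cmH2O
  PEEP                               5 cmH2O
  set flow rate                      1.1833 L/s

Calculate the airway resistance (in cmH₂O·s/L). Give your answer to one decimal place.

Raw = (PIP − Pplat) / flow = (22.0 − 15.5) / 1.1833 = 6.5 / 1.1833 = 5.493 cmH2O·s/L.

5.5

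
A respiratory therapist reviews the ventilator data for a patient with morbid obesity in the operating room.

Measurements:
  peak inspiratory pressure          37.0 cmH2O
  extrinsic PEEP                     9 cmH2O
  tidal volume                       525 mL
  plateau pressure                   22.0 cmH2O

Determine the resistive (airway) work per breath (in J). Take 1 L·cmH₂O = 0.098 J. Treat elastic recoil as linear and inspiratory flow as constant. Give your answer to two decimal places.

0.77

With constant inspiratory flow the resistive pressure is constant at PIP − Pplat = 37.0 − 22.0 = 15.0 cmH2O, so resistive work = 15.0 × 0.525 = 7.875 L·cmH2O.
× 0.098 J/(L·cmH2O) → 0.7718 J.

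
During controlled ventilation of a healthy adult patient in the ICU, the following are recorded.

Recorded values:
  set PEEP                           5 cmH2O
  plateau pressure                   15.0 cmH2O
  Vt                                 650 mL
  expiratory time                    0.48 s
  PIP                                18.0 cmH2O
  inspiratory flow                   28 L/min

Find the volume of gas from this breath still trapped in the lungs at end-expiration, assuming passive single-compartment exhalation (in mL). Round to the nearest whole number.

Flow: 28 L/min ÷ 60 = 0.4667 L/s.
R = (PIP − Pplat)/V̇ = (18.0 − 15.0) / 0.4667 = 3.0/0.4667 = 6.428 cmH2O·s/L.
C = Vt/(Pplat − PEEP) = 650.0 / (15.0 − 5) = 650.0/10.0 = 65.0 mL/cmH2O.
τ = R × C = 6.428 × 0.065 L/cmH2O = 0.4178 s.
Fraction remaining = e^(−Te/τ) = e^(−0.48/0.4178) = 0.317.
Trapped volume = 650.0 × 0.317 = 206.05 mL.

206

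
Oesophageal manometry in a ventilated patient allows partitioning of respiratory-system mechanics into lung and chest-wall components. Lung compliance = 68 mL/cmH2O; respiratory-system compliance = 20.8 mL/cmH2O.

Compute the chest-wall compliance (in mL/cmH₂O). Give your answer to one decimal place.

30.0

1/Ccw = 1/Crs − 1/CL.
1/Ccw = 1/20.8 − 1/68 = 0.03337.
Ccw = 29.967 mL/cmH2O.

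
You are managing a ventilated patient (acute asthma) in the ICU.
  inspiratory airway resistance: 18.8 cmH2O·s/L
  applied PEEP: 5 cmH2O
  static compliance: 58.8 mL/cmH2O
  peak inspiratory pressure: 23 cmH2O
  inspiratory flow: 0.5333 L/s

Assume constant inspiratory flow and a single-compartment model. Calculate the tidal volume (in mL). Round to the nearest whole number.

469

Equation of motion (constant flow): PIP = Vt/C + R·V̇ + PEEP.
Vt/C = PIP − R·V̇ − PEEP = 23 − 10.026 − 5 = 7.974 cmH2O.
Vt = C × 7.974 = 58.8 × 7.974 = 468.87 mL.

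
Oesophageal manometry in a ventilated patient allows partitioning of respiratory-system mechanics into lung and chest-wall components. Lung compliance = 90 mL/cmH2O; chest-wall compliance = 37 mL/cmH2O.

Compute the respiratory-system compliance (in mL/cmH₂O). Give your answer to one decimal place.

26.2

Lung and chest wall are elastances in series: 1/Crs = 1/CL + 1/Ccw.
1/Crs = 1/90 + 1/37 = 0.03814.
Crs = 26.219 mL/cmH2O.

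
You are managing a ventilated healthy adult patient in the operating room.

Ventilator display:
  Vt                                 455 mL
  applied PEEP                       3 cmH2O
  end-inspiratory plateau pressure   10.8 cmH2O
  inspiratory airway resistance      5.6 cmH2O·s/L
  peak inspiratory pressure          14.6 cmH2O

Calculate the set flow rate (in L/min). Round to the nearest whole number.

41

flow = (PIP − Pplat) / Raw = (14.6 − 10.8) / 5.6 = 0.6786 L/s × 60 = 40.716 L/min.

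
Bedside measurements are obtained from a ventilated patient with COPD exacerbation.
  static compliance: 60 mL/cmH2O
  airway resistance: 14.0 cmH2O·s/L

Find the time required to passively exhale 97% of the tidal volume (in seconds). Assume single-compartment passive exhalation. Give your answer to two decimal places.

2.95

τ = R × C = 14.0 × 60 mL/cmH2O = 14.0 × 0.060 L/cmH2O = 0.84 s.
Exhaled fraction f = 1 − e^(−t/τ) → t = −τ·ln(1 − f) = −0.84·ln(0.03) = 2.946 s.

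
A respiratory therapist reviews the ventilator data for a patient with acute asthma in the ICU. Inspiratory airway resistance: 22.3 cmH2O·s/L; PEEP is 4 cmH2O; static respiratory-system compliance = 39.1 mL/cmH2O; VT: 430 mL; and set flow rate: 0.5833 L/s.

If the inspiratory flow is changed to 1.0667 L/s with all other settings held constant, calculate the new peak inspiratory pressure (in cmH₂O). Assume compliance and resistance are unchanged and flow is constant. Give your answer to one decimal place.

PIP = Vt/C + R·V̇ + PEEP (constant-flow equation of motion).
Only the resistive term changes: ΔPIP = R × ΔV̇ = 22.3 × (1.0667 − 0.5833) = 22.3 × 0.4834 = 10.78 cmH2O.
Original PIP = 430/39.1 + 22.3×0.5833 + 4 = 28.005 cmH2O; new PIP = 28.005 + (10.78) = 38.785 cmH2O.

38.8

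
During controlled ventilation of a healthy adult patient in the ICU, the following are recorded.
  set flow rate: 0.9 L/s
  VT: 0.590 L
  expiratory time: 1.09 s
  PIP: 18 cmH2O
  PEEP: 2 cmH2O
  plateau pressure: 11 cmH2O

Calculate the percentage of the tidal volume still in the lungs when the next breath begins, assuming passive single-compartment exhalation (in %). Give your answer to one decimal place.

11.8

R = (PIP − Pplat)/V̇ = (18 − 11) / 0.9 = 7.0/0.9 = 7.778 cmH2O·s/L.
C = Vt/(Pplat − PEEP) = 590.0 / (11 − 2) = 590.0/9.0 = 65.556 mL/cmH2O.
τ = R × C = 7.778 × 0.06556 L/cmH2O = 0.5099 s.
Fraction remaining at end-expiration = e^(−Te/τ) = e^(−1.09/0.5099) = 0.1179 → 11.79%.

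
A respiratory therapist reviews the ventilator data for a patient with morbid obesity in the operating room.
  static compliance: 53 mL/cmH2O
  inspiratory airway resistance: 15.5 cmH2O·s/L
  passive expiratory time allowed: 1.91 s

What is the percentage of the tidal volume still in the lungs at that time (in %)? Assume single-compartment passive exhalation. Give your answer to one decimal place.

9.8

τ = R × C = 15.5 × 53 mL/cmH2O = 15.5 × 0.053 L/cmH2O = 0.8215 s.
Passive exhalation: V(t)/V₀ = e^(−t/τ) = e^(−1.91/0.8215) = 0.09778.
Fraction remaining = 0.09778 → 9.778%.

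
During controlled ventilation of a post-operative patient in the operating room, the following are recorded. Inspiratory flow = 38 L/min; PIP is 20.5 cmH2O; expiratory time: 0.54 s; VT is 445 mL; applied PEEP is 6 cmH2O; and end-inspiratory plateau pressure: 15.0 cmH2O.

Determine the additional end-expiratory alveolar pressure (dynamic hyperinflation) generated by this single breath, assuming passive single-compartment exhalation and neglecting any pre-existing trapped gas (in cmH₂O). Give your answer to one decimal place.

2.6

Flow: 38 L/min ÷ 60 = 0.6333 L/s.
R = (PIP − Pplat)/V̇ = (20.5 − 15.0) / 0.6333 = 5.5/0.6333 = 8.685 cmH2O·s/L.
C = Vt/(Pplat − PEEP) = 445.0 / (15.0 − 6) = 445.0/9.0 = 49.444 mL/cmH2O.
τ = R × C = 8.685 × 0.04944 L/cmH2O = 0.4294 s.
Fraction remaining = e^(−Te/τ) = e^(−0.54/0.4294) = 0.2843; trapped volume = 445.0 × 0.2843 = 126.51 mL.
Additional alveolar pressure from trapping ≈ V_trapped / C = 126.51 / 49.444 = 2.559 cmH2O.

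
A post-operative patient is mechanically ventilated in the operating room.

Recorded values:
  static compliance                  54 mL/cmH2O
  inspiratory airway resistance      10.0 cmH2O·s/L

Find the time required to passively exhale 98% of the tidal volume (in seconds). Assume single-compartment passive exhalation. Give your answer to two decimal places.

2.11

τ = R × C = 10.0 × 54 mL/cmH2O = 10.0 × 0.054 L/cmH2O = 0.54 s.
Exhaled fraction f = 1 − e^(−t/τ) → t = −τ·ln(1 − f) = −0.54·ln(0.02) = 2.112 s.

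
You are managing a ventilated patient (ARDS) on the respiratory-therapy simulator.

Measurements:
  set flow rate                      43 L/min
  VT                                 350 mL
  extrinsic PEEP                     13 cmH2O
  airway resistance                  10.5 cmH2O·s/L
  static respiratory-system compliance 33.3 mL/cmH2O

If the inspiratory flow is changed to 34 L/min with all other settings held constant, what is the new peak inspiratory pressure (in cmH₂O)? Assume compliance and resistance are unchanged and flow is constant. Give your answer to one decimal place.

Flow: 43 L/min ÷ 60 = 0.7167 L/s.
New flow: 34 L/min ÷ 60 = 0.5667 L/s.
PIP = Vt/C + R·V̇ + PEEP (constant-flow equation of motion).
Only the resistive term changes: ΔPIP = R × ΔV̇ = 10.5 × (0.5667 − 0.7167) = 10.5 × -0.15 = -1.575 cmH2O.
Original PIP = 350/33.3 + 10.5×0.7167 + 13 = 31.036 cmH2O; new PIP = 31.036 + (-1.575) = 29.461 cmH2O.

29.5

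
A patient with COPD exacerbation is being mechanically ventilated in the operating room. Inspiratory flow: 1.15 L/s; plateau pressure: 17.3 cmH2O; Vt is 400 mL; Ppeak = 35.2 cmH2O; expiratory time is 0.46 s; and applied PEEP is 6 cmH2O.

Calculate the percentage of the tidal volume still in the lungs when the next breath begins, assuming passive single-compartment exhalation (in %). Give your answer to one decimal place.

R = (PIP − Pplat)/V̇ = (35.2 − 17.3) / 1.15 = 17.9/1.15 = 15.565 cmH2O·s/L.
C = Vt/(Pplat − PEEP) = 400.0 / (17.3 − 6) = 400.0/11.3 = 35.398 mL/cmH2O.
τ = R × C = 15.565 × 0.0354 L/cmH2O = 0.551 s.
Fraction remaining at end-expiration = e^(−Te/τ) = e^(−0.46/0.551) = 0.4339 → 43.39%.

43.4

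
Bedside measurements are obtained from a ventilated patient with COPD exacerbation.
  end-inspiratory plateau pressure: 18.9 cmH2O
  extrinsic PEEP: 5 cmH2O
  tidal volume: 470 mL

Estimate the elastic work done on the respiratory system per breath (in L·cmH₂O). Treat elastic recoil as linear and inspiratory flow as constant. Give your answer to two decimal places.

3.27

Elastic work ≈ ½ × (Pplat − PEEP) × Vt = 0.5 × (18.9 − 5) × 0.470 L = 0.5 × 13.9 × 0.470 = 3.267 L·cmH2O.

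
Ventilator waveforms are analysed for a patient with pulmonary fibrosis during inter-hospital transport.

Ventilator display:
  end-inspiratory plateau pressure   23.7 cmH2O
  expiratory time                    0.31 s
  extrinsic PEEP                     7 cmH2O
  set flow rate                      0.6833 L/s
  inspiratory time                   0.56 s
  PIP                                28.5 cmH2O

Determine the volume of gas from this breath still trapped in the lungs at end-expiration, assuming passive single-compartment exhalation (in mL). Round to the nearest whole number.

Vt = flow × Ti = 0.6833 L/s × 0.56 s × 1000 mL/L = 382.65 mL.
R = (PIP − Pplat)/V̇ = (28.5 − 23.7) / 0.6833 = 4.8/0.6833 = 7.025 cmH2O·s/L.
C = Vt/(Pplat − PEEP) = 382.65 / (23.7 − 7) = 382.65/16.7 = 22.913 mL/cmH2O.
τ = R × C = 7.025 × 0.02291 L/cmH2O = 0.1609 s.
Fraction remaining = e^(−Te/τ) = e^(−0.31/0.1609) = 0.1456.
Trapped volume = 382.65 × 0.1456 = 55.714 mL.

56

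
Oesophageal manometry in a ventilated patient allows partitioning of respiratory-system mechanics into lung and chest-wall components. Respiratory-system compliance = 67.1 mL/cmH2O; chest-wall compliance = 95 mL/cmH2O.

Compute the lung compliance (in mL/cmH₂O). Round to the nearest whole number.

1/CL = 1/Crs − 1/Ccw.
1/CL = 1/67.1 − 1/95 = 0.004377.
CL = 228.47 mL/cmH2O.

228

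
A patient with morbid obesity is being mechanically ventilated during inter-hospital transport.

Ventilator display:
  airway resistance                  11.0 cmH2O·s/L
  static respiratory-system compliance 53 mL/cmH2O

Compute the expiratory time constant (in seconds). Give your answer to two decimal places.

τ = R × C = 11.0 × 53 mL/cmH2O = 11.0 × 0.053 L/cmH2O = 0.583 s.

0.58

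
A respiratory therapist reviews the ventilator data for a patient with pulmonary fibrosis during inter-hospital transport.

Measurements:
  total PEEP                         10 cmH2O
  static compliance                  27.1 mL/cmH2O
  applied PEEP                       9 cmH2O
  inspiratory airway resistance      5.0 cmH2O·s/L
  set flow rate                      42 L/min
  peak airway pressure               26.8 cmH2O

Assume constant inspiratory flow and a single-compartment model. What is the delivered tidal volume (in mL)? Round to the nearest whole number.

360

Flow: 42 L/min ÷ 60 = 0.7 L/s.
Total PEEP = 10 cmH2O (set 9 + intrinsic 1); this is the baseline alveolar pressure.
Equation of motion (constant flow): PIP = Vt/C + R·V̇ + PEEP.
Vt/C = PIP − R·V̇ − PEEP = 26.8 − 3.5 − 10 = 13.3 cmH2O.
Vt = C × 13.3 = 27.1 × 13.3 = 360.43 mL.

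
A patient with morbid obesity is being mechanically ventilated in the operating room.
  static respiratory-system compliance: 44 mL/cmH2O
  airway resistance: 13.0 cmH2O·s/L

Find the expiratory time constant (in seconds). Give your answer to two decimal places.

0.57

τ = R × C = 13.0 × 44 mL/cmH2O = 13.0 × 0.044 L/cmH2O = 0.572 s.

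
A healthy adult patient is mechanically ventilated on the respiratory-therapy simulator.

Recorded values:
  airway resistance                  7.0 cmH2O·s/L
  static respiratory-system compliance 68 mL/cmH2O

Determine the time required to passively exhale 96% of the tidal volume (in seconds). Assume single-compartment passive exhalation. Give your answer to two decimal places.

1.53

τ = R × C = 7.0 × 68 mL/cmH2O = 7.0 × 0.068 L/cmH2O = 0.476 s.
Exhaled fraction f = 1 − e^(−t/τ) → t = −τ·ln(1 − f) = −0.476·ln(0.04) = 1.532 s.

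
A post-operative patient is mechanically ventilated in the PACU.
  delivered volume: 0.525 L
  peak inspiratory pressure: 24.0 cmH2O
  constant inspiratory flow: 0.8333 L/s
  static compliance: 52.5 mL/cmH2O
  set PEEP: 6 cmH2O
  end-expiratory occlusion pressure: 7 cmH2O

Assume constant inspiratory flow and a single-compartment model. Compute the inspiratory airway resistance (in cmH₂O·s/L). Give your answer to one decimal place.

Total PEEP = 7 cmH2O (set 6 + intrinsic 1); this is the baseline alveolar pressure.
Equation of motion (constant flow): PIP = Vt/C + R·V̇ + PEEP.
R·V̇ = PIP − Vt/C − PEEP = 24.0 − 525/52.5 − 7 = 24.0 − 10.0 − 7 = 7.0 cmH2O.
R = 7.0 / 0.8333 = 8.4 cmH2O·s/L.

8.4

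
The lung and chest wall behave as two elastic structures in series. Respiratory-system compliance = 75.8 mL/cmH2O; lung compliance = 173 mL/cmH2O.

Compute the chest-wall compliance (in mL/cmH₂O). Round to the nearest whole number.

1/Ccw = 1/Crs − 1/CL.
1/Ccw = 1/75.8 − 1/173 = 0.007412.
Ccw = 134.92 mL/cmH2O.

135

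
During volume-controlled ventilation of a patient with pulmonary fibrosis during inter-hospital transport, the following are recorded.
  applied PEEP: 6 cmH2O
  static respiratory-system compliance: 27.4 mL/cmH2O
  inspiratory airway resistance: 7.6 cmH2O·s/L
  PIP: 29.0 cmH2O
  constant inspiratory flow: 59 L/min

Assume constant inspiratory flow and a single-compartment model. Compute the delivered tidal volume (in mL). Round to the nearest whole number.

Flow: 59 L/min ÷ 60 = 0.9833 L/s.
Equation of motion (constant flow): PIP = Vt/C + R·V̇ + PEEP.
Vt/C = PIP − R·V̇ − PEEP = 29.0 − 7.473 − 6 = 15.527 cmH2O.
Vt = C × 15.527 = 27.4 × 15.527 = 425.44 mL.

425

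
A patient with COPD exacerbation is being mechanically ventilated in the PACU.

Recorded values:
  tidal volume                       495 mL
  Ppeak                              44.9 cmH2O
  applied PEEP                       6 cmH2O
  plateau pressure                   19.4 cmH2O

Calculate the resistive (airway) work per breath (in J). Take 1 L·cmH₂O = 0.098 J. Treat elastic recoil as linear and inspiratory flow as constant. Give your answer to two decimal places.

1.24

With constant inspiratory flow the resistive pressure is constant at PIP − Pplat = 44.9 − 19.4 = 25.5 cmH2O, so resistive work = 25.5 × 0.495 = 12.623 L·cmH2O.
× 0.098 J/(L·cmH2O) → 1.237 J.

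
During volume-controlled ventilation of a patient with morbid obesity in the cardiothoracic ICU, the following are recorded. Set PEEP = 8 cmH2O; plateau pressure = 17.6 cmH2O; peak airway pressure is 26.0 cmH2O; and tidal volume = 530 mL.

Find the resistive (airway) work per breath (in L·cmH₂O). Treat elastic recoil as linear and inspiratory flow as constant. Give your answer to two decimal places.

With constant inspiratory flow the resistive pressure is constant at PIP − Pplat = 26.0 − 17.6 = 8.4 cmH2O, so resistive work = 8.4 × 0.530 = 4.452 L·cmH2O.

4.45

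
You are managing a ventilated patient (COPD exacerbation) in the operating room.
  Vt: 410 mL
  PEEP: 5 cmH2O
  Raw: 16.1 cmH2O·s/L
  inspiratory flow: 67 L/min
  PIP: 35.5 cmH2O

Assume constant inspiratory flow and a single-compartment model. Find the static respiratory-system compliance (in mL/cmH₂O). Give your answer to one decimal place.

32.7

Flow: 67 L/min ÷ 60 = 1.1167 L/s.
Equation of motion (constant flow): PIP = Vt/C + R·V̇ + PEEP.
Vt/C = PIP − R·V̇ − PEEP = 35.5 − 16.1×1.1167 − 5 = 35.5 − 17.979 − 5 = 12.521 cmH2O.
C = Vt / 12.521 = 410 / 12.521 = 32.745 mL/cmH2O.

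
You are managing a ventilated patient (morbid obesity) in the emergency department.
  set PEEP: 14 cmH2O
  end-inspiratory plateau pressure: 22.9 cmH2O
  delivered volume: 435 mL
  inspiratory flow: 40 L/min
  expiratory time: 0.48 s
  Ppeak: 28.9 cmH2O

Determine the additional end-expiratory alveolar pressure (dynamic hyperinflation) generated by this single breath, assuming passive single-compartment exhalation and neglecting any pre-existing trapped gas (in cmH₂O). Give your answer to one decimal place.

3.0

Flow: 40 L/min ÷ 60 = 0.6667 L/s.
R = (PIP − Pplat)/V̇ = (28.9 − 22.9) / 0.6667 = 6.0/0.6667 = 9.0 cmH2O·s/L.
C = Vt/(Pplat − PEEP) = 435.0 / (22.9 − 14) = 435.0/8.9 = 48.876 mL/cmH2O.
τ = R × C = 9.0 × 0.04888 L/cmH2O = 0.4399 s.
Fraction remaining = e^(−Te/τ) = e^(−0.48/0.4399) = 0.3358; trapped volume = 435.0 × 0.3358 = 146.07 mL.
Additional alveolar pressure from trapping ≈ V_trapped / C = 146.07 / 48.876 = 2.989 cmH2O.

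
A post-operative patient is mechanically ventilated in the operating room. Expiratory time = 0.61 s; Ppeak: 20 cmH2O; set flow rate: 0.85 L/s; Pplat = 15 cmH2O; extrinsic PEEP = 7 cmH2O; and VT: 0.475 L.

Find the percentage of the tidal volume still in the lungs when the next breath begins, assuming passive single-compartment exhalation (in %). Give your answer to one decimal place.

R = (PIP − Pplat)/V̇ = (20 − 15) / 0.85 = 5.0/0.85 = 5.882 cmH2O·s/L.
C = Vt/(Pplat − PEEP) = 475.0 / (15 − 7) = 475.0/8.0 = 59.375 mL/cmH2O.
τ = R × C = 5.882 × 0.05938 L/cmH2O = 0.3493 s.
Fraction remaining at end-expiration = e^(−Te/τ) = e^(−0.61/0.3493) = 0.1744 → 17.44%.

17.4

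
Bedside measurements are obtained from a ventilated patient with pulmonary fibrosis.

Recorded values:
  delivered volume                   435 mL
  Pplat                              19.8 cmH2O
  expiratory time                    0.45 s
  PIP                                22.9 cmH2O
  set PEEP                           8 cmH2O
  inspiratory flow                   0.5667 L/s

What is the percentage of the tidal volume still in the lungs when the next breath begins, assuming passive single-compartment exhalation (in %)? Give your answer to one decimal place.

10.7

R = (PIP − Pplat)/V̇ = (22.9 − 19.8) / 0.5667 = 3.1/0.5667 = 5.47 cmH2O·s/L.
C = Vt/(Pplat − PEEP) = 435.0 / (19.8 − 8) = 435.0/11.8 = 36.864 mL/cmH2O.
τ = R × C = 5.47 × 0.03686 L/cmH2O = 0.2016 s.
Fraction remaining at end-expiration = e^(−Te/τ) = e^(−0.45/0.2016) = 0.1073 → 10.73%.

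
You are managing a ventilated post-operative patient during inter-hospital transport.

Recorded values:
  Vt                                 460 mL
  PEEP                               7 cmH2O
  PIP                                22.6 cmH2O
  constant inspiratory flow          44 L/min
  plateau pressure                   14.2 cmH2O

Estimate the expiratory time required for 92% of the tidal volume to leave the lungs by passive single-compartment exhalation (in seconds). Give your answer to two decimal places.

Flow: 44 L/min ÷ 60 = 0.7333 L/s.
R = (PIP − Pplat)/V̇ = (22.6 − 14.2) / 0.7333 = 8.4/0.7333 = 11.455 cmH2O·s/L.
C = Vt/(Pplat − PEEP) = 460.0 / (14.2 − 7) = 460.0/7.2 = 63.889 mL/cmH2O.
τ = R × C = 11.455 × 0.06389 L/cmH2O = 0.7319 s.
t = −τ·ln(1 − 0.92) = −0.7319·ln(0.08) = 1.849 s.

1.85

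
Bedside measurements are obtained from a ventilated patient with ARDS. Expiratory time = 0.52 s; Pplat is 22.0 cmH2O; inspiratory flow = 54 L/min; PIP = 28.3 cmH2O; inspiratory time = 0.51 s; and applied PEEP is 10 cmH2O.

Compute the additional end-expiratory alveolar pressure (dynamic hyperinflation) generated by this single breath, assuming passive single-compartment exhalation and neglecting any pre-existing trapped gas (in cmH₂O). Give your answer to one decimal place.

1.7

Flow: 54 L/min ÷ 60 = 0.9 L/s.
Vt = flow × Ti = 0.9 L/s × 0.51 s × 1000 mL/L = 459.0 mL.
R = (PIP − Pplat)/V̇ = (28.3 − 22.0) / 0.9 = 6.3/0.9 = 7.0 cmH2O·s/L.
C = Vt/(Pplat − PEEP) = 459.0 / (22.0 − 10) = 459.0/12.0 = 38.25 mL/cmH2O.
τ = R × C = 7.0 × 0.03825 L/cmH2O = 0.2678 s.
Fraction remaining = e^(−Te/τ) = e^(−0.52/0.2678) = 0.1435; trapped volume = 459.0 × 0.1435 = 65.867 mL.
Additional alveolar pressure from trapping ≈ V_trapped / C = 65.867 / 38.25 = 1.722 cmH2O.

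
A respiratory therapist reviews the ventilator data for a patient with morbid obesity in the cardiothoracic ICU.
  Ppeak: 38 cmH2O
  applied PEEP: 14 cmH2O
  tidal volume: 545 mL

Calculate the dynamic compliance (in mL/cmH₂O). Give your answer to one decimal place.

22.7

Dynamic compliance = Vt / (PIP − PEEP) = 545 / (38 − 14) = 545 / 24.0 = 22.708 mL/cmH2O.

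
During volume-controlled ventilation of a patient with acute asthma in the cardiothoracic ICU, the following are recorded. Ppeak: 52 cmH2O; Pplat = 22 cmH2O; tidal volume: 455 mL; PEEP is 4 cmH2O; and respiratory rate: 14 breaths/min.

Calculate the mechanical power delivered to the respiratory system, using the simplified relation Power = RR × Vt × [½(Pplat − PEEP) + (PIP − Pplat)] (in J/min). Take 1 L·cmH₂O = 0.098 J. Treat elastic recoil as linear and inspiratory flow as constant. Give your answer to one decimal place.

24.3

Per-breath work = Vt × [½(Pplat−PEEP) + (PIP−Pplat)] = 0.455 × [0.5×18.0 + 30.0] = 0.455 × 39.0 = 17.745 L·cmH2O.
Power = 14 × 17.745 = 248.43 L·cmH2O/min.
× 0.098 J/(L·cmH2O) → 24.346 J/min.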